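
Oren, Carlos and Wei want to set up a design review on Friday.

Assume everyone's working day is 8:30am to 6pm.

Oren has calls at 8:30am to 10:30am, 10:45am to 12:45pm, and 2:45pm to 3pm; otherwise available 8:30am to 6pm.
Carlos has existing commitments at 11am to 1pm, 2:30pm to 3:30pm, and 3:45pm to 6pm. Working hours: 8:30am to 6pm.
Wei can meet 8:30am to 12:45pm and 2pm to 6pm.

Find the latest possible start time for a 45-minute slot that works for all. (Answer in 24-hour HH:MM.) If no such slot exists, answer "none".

none

Oren free within 08:30–18:00: 10:30–10:45, 12:45–14:45, 15:00–18:00.
Carlos free within 08:30–18:00: 08:30–11:00, 13:00–14:30, 15:30–15:45.
Oren ∩ Carlos: 10:30–10:45, 13:00–14:30, 15:30–15:45.
Oren ∩ Carlos ∩ Wei: 10:30–10:45, 14:00–14:30, 15:30–15:45.
Windows ≥ 45 min: (none).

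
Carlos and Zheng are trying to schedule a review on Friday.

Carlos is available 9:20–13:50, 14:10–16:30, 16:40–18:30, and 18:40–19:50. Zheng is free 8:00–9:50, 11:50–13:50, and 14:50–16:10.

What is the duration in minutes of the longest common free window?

120 minutes

Carlos ∩ Zheng: 09:20–09:50, 11:50–13:50, 14:50–16:10.
Common window lengths: 30, 120, 80 min; longest is 120.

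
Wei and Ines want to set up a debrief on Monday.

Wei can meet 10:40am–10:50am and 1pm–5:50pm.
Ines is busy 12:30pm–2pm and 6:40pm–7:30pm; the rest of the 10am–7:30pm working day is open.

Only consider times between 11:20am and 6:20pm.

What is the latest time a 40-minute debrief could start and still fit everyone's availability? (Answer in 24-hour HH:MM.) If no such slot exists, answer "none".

17:10

Ines free within 10:00–19:30: 10:00–12:30, 14:00–18:40.
Wei ∩ Ines: 10:40–10:50, 14:00–17:50.
Restricted to 11:20–18:20: 14:00–17:50.
Windows ≥ 40 min: 14:00–17:50.
Latest start in the last window 14:00–17:50 is 17:50 − 40 min = 17:10.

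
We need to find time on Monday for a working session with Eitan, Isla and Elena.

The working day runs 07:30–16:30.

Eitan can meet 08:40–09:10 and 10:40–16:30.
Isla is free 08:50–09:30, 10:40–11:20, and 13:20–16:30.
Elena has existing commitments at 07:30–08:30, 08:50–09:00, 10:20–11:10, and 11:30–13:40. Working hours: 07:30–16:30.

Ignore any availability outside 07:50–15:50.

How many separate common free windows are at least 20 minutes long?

Elena free within 07:30–16:30: 08:30–08:50, 09:00–10:20, 11:10–11:30, 13:40–16:30.
Eitan ∩ Isla: 08:50–09:10, 10:40–11:20, 13:20–16:30.
Eitan ∩ Isla ∩ Elena: 09:00–09:10, 11:10–11:20, 13:40–16:30.
Restricted to 07:50–15:50: 09:00–09:10, 11:10–11:20, 13:40–15:50.
Windows ≥ 20 min: 13:40–15:50.
That's 1 window.

1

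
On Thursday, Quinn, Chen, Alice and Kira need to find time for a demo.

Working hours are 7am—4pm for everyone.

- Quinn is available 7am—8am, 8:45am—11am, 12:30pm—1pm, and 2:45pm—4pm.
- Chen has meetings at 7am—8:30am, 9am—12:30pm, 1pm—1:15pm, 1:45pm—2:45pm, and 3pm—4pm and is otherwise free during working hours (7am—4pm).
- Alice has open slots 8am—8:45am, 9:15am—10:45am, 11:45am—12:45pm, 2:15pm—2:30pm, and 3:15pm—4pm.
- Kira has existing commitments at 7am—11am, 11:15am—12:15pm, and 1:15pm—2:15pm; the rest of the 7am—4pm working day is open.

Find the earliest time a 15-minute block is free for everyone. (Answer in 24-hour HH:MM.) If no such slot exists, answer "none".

12:30

Chen free within 07:00–16:00: 08:30–09:00, 12:30–13:00, 13:15–13:45, 14:45–15:00.
Kira free within 07:00–16:00: 11:00–11:15, 12:15–13:15, 14:15–16:00.
Quinn ∩ Chen: 08:45–09:00, 12:30–13:00, 14:45–15:00.
Quinn ∩ Chen ∩ Alice: 12:30–12:45.
Quinn ∩ Chen ∩ Alice ∩ Kira: 12:30–12:45.
Windows ≥ 15 min: 12:30–12:45.
Earliest such window starts at 12:30.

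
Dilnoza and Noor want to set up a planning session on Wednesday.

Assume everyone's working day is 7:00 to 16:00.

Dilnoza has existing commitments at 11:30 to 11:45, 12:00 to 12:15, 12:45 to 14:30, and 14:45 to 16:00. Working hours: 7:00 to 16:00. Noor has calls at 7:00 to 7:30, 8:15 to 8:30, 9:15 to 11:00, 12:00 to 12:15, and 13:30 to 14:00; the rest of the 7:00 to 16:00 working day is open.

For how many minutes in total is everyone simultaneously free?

180 minutes

Dilnoza free within 07:00–16:00: 07:00–11:30, 11:45–12:00, 12:15–12:45, 14:30–14:45.
Noor free within 07:00–16:00: 07:30–08:15, 08:30–09:15, 11:00–12:00, 12:15–13:30, 14:00–16:00.
Dilnoza ∩ Noor: 07:30–08:15, 08:30–09:15, 11:00–11:30, 11:45–12:00, 12:15–12:45, 14:30–14:45.
Total common minutes: 45 + 45 + 30 + 15 + 30 + 15 = 180.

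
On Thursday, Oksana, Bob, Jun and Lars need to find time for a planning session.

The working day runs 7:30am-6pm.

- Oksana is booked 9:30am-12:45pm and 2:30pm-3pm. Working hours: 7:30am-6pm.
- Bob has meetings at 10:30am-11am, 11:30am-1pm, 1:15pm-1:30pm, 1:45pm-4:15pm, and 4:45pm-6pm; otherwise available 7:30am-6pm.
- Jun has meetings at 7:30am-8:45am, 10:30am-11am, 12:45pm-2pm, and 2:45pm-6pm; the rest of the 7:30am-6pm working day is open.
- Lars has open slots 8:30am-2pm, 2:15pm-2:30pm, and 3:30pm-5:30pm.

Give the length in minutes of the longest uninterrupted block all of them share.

45 minutes

Oksana free within 07:30–18:00: 07:30–09:30, 12:45–14:30, 15:00–18:00.
Bob free within 07:30–18:00: 07:30–10:30, 11:00–11:30, 13:00–13:15, 13:30–13:45, 16:15–16:45.
Jun free within 07:30–18:00: 08:45–10:30, 11:00–12:45, 14:00–14:45.
Oksana ∩ Bob: 07:30–09:30, 13:00–13:15, 13:30–13:45, 16:15–16:45.
Oksana ∩ Bob ∩ Jun: 08:45–09:30.
Oksana ∩ Bob ∩ Jun ∩ Lars: 08:45–09:30.
Single common window of 45 minutes.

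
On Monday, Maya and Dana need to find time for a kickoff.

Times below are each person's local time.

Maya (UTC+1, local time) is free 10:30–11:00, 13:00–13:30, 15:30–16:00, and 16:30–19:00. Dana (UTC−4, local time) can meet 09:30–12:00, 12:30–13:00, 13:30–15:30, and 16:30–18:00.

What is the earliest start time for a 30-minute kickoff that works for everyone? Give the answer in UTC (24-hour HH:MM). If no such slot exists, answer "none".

Maya → UTC: 09:30–10:00, 12:00–12:30, 14:30–15:00, 15:30–18:00.
Dana → UTC: 13:30–16:00, 16:30–17:00, 17:30–19:30, 20:30–22:00.
Maya ∩ Dana: 14:30–15:00, 15:30–16:00, 16:30–17:00, 17:30–18:00.
Windows ≥ 30 min: 14:30–15:00, 15:30–16:00, 16:30–17:00, 17:30–18:00.
Earliest such window starts at 14:30.

14:30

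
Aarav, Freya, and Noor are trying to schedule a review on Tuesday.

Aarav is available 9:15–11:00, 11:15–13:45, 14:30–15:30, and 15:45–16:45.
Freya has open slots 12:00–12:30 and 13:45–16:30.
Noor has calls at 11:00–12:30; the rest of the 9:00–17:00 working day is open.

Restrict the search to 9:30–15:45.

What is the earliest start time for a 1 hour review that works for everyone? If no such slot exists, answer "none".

14:30

Noor free within 09:00–17:00: 09:00–11:00, 12:30–17:00.
Aarav ∩ Freya: 12:00–12:30, 14:30–15:30, 15:45–16:30.
Aarav ∩ Freya ∩ Noor: 14:30–15:30, 15:45–16:30.
Restricted to 09:30–15:45: 14:30–15:30.
Windows ≥ 60 min: 14:30–15:30.
Earliest such window starts at 14:30.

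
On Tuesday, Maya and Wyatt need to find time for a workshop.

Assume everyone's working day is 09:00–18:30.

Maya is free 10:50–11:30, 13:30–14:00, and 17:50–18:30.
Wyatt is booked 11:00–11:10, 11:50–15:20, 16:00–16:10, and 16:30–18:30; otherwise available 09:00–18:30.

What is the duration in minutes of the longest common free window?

Wyatt free within 09:00–18:30: 09:00–11:00, 11:10–11:50, 15:20–16:00, 16:10–16:30.
Maya ∩ Wyatt: 10:50–11:00, 11:10–11:30.
Common window lengths: 10, 20 min; longest is 20.

20 minutes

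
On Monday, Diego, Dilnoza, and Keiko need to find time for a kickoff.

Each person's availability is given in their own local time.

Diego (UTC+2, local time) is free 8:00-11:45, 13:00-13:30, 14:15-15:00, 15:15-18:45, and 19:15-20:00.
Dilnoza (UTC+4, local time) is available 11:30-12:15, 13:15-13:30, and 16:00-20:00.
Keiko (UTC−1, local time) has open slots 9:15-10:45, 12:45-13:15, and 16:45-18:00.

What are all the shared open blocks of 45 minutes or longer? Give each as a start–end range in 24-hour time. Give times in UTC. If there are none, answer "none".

none

Diego → UTC: 06:00–09:45, 11:00–11:30, 12:15–13:00, 13:15–16:45, 17:15–18:00.
Dilnoza → UTC: 07:30–08:15, 09:15–09:30, 12:00–16:00.
Keiko → UTC: 10:15–11:45, 13:45–14:15, 17:45–19:00.
Diego ∩ Dilnoza: 07:30–08:15, 09:15–09:30, 12:15–13:00, 13:15–16:00.
Diego ∩ Dilnoza ∩ Keiko: 13:45–14:15.
Windows ≥ 45 min: (none).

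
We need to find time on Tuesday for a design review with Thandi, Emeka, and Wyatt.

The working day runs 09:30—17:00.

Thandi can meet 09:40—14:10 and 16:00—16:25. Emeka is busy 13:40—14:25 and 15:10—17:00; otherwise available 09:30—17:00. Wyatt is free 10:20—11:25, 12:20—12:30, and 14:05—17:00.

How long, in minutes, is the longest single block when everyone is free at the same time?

65 minutes

Emeka free within 09:30–17:00: 09:30–13:40, 14:25–15:10.
Thandi ∩ Emeka: 09:40–13:40.
Thandi ∩ Emeka ∩ Wyatt: 10:20–11:25, 12:20–12:30.
Common window lengths: 65, 10 min; longest is 65.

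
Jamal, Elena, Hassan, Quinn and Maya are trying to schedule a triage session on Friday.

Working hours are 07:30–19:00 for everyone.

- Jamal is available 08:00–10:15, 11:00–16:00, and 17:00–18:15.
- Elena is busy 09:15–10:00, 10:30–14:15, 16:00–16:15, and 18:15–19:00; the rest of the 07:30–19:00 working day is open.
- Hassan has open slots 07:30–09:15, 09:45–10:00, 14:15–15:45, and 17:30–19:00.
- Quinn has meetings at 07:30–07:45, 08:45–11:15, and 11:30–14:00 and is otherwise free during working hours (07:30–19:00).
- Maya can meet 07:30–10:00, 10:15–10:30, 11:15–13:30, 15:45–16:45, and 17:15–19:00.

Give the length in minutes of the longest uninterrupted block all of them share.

45 minutes

Elena free within 07:30–19:00: 07:30–09:15, 10:00–10:30, 14:15–16:00, 16:15–18:15.
Quinn free within 07:30–19:00: 07:45–08:45, 11:15–11:30, 14:00–19:00.
Jamal ∩ Elena: 08:00–09:15, 10:00–10:15, 14:15–16:00, 17:00–18:15.
Jamal ∩ Elena ∩ Hassan: 08:00–09:15, 14:15–15:45, 17:30–18:15.
Jamal ∩ Elena ∩ Hassan ∩ Quinn: 08:00–08:45, 14:15–15:45, 17:30–18:15.
Jamal ∩ Elena ∩ Hassan ∩ Quinn ∩ Maya: 08:00–08:45, 17:30–18:15.
Common window lengths: 45, 45 min; longest is 45.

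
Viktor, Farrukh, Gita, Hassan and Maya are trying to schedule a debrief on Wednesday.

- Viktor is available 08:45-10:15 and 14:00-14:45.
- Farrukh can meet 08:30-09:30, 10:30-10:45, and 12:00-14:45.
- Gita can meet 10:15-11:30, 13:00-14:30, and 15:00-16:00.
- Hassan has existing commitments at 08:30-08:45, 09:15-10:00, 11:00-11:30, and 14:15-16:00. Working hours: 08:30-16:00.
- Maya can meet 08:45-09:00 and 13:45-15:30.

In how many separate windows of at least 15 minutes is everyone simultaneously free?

Hassan free within 08:30–16:00: 08:45–09:15, 10:00–11:00, 11:30–14:15.
Viktor ∩ Farrukh: 08:45–09:30, 14:00–14:45.
Viktor ∩ Farrukh ∩ Gita: 14:00–14:30.
Viktor ∩ Farrukh ∩ Gita ∩ Hassan: 14:00–14:15.
Viktor ∩ Farrukh ∩ Gita ∩ Hassan ∩ Maya: 14:00–14:15.
Windows ≥ 15 min: 14:00–14:15.
That's 1 window.

1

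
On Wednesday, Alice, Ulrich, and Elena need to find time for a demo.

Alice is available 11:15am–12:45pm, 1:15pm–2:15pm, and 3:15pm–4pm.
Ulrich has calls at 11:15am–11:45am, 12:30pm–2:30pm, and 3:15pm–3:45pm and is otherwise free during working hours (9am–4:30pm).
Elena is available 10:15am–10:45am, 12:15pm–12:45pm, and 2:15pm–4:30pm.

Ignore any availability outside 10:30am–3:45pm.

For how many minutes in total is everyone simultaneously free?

15 minutes

Ulrich free within 09:00–16:30: 09:00–11:15, 11:45–12:30, 14:30–15:15, 15:45–16:30.
Alice ∩ Ulrich: 11:45–12:30, 15:45–16:00.
Alice ∩ Ulrich ∩ Elena: 12:15–12:30, 15:45–16:00.
Restricted to 10:30–15:45: 12:15–12:30.
Total common minutes: 15.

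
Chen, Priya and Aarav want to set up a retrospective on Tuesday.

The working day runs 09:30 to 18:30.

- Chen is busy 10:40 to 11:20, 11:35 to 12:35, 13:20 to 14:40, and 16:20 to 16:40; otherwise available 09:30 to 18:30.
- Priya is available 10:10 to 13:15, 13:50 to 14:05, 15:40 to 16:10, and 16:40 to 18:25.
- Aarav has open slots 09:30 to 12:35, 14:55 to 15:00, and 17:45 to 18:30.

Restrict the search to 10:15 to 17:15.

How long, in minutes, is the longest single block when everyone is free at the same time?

Chen free within 09:30–18:30: 09:30–10:40, 11:20–11:35, 12:35–13:20, 14:40–16:20, 16:40–18:30.
Chen ∩ Priya: 10:10–10:40, 11:20–11:35, 12:35–13:15, 15:40–16:10, 16:40–18:25.
Chen ∩ Priya ∩ Aarav: 10:10–10:40, 11:20–11:35, 17:45–18:25.
Restricted to 10:15–17:15: 10:15–10:40, 11:20–11:35.
Common window lengths: 25, 15 min; longest is 25.

25 minutes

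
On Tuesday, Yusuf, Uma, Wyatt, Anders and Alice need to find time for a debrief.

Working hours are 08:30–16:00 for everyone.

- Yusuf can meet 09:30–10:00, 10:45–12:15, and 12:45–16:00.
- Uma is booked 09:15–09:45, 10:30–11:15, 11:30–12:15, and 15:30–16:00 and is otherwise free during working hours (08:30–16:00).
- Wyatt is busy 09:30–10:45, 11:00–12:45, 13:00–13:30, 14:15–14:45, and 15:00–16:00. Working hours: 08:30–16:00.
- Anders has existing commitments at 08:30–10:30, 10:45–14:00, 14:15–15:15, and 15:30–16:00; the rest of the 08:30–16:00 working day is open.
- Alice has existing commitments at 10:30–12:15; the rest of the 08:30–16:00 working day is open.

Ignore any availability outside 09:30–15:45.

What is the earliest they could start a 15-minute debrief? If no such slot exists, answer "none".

14:00

Uma free within 08:30–16:00: 08:30–09:15, 09:45–10:30, 11:15–11:30, 12:15–15:30.
Wyatt free within 08:30–16:00: 08:30–09:30, 10:45–11:00, 12:45–13:00, 13:30–14:15, 14:45–15:00.
Anders free within 08:30–16:00: 10:30–10:45, 14:00–14:15, 15:15–15:30.
Alice free within 08:30–16:00: 08:30–10:30, 12:15–16:00.
Yusuf ∩ Uma: 09:45–10:00, 11:15–11:30, 12:45–15:30.
Yusuf ∩ Uma ∩ Wyatt: 12:45–13:00, 13:30–14:15, 14:45–15:00.
Yusuf ∩ Uma ∩ Wyatt ∩ Anders: 14:00–14:15.
Yusuf ∩ Uma ∩ Wyatt ∩ Anders ∩ Alice: 14:00–14:15.
Restricted to 09:30–15:45: 14:00–14:15.
Windows ≥ 15 min: 14:00–14:15.
Earliest such window starts at 14:00.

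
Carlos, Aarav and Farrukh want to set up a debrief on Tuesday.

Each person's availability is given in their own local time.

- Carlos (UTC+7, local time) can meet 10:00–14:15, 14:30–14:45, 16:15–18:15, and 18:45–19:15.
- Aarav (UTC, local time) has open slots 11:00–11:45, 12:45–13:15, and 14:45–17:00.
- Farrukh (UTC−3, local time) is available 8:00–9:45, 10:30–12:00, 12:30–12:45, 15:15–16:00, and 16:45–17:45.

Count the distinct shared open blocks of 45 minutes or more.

0

Carlos → UTC: 03:00–07:15, 07:30–07:45, 09:15–11:15, 11:45–12:15.
Aarav → UTC: 11:00–11:45, 12:45–13:15, 14:45–17:00.
Farrukh → UTC: 11:00–12:45, 13:30–15:00, 15:30–15:45, 18:15–19:00, 19:45–20:45.
Carlos ∩ Aarav: 11:00–11:15.
Carlos ∩ Aarav ∩ Farrukh: 11:00–11:15.
Windows ≥ 45 min: (none).
That's 0 windows.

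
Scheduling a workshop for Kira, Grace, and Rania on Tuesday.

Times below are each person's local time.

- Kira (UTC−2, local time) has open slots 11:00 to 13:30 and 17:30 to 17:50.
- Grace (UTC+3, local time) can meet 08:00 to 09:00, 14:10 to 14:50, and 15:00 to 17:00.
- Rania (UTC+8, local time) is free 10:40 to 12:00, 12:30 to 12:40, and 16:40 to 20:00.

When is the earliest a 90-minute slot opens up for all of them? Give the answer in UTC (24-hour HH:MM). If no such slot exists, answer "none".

Kira → UTC: 13:00–15:30, 19:30–19:50.
Grace → UTC: 05:00–06:00, 11:10–11:50, 12:00–14:00.
Rania → UTC: 02:40–04:00, 04:30–04:40, 08:40–12:00.
Kira ∩ Grace: 13:00–14:00.
Kira ∩ Grace ∩ Rania: (none).
Windows ≥ 90 min: (none).

none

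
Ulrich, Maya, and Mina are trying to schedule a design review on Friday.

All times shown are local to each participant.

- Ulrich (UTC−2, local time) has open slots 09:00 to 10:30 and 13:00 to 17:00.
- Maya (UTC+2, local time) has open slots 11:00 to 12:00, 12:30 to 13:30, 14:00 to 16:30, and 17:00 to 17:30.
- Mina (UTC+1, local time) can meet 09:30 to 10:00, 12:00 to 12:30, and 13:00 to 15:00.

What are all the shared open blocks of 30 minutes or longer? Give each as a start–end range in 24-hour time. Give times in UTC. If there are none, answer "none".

11:00–11:30, 12:00–12:30

Ulrich → UTC: 11:00–12:30, 15:00–19:00.
Maya → UTC: 09:00–10:00, 10:30–11:30, 12:00–14:30, 15:00–15:30.
Mina → UTC: 08:30–09:00, 11:00–11:30, 12:00–14:00.
Ulrich ∩ Maya: 11:00–11:30, 12:00–12:30, 15:00–15:30.
Ulrich ∩ Maya ∩ Mina: 11:00–11:30, 12:00–12:30.
Windows ≥ 30 min: 11:00–11:30, 12:00–12:30.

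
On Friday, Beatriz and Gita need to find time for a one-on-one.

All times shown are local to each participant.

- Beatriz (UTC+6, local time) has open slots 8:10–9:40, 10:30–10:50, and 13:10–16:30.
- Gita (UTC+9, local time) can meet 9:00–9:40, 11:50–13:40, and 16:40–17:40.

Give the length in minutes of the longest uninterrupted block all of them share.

Beatriz → UTC: 02:10–03:40, 04:30–04:50, 07:10–10:30.
Gita → UTC: 00:00–00:40, 02:50–04:40, 07:40–08:40.
Beatriz ∩ Gita: 02:50–03:40, 04:30–04:40, 07:40–08:40.
Common window lengths: 50, 10, 60 min; longest is 60.

60 minutes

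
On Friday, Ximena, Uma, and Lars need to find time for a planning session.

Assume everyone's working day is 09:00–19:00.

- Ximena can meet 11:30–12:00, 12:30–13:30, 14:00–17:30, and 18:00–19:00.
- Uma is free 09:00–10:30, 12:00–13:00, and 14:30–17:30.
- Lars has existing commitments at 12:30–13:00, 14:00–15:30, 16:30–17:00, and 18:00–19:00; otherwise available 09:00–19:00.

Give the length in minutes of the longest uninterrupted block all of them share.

60 minutes

Lars free within 09:00–19:00: 09:00–12:30, 13:00–14:00, 15:30–16:30, 17:00–18:00.
Ximena ∩ Uma: 12:30–13:00, 14:30–17:30.
Ximena ∩ Uma ∩ Lars: 15:30–16:30, 17:00–17:30.
Common window lengths: 60, 30 min; longest is 60.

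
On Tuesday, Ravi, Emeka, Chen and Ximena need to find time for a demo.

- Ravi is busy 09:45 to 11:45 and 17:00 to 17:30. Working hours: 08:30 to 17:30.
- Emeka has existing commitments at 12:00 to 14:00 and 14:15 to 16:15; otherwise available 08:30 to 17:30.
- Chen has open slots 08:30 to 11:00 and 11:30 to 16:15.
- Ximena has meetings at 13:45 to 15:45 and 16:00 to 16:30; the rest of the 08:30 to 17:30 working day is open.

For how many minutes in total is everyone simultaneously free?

Ravi free within 08:30–17:30: 08:30–09:45, 11:45–17:00.
Emeka free within 08:30–17:30: 08:30–12:00, 14:00–14:15, 16:15–17:30.
Ximena free within 08:30–17:30: 08:30–13:45, 15:45–16:00, 16:30–17:30.
Ravi ∩ Emeka: 08:30–09:45, 11:45–12:00, 14:00–14:15, 16:15–17:00.
Ravi ∩ Emeka ∩ Chen: 08:30–09:45, 11:45–12:00, 14:00–14:15.
Ravi ∩ Emeka ∩ Chen ∩ Ximena: 08:30–09:45, 11:45–12:00.
Total common minutes: 75 + 15 = 90.

90 minutes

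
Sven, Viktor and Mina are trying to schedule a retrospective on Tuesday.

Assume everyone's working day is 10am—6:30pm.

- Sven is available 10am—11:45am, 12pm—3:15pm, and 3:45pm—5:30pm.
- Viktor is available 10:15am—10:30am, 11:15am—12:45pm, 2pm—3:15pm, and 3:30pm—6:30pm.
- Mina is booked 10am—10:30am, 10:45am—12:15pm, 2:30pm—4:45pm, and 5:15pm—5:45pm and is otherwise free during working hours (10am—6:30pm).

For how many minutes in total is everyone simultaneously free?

90 minutes

Mina free within 10:00–18:30: 10:30–10:45, 12:15–14:30, 16:45–17:15, 17:45–18:30.
Sven ∩ Viktor: 10:15–10:30, 11:15–11:45, 12:00–12:45, 14:00–15:15, 15:45–17:30.
Sven ∩ Viktor ∩ Mina: 12:15–12:45, 14:00–14:30, 16:45–17:15.
Total common minutes: 30 + 30 + 30 = 90.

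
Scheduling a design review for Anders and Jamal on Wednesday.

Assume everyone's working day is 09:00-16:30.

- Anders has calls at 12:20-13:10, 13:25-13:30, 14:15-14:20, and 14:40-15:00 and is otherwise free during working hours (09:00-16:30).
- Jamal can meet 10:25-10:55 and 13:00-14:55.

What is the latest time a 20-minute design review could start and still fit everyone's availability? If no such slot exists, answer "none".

14:20

Anders free within 09:00–16:30: 09:00–12:20, 13:10–13:25, 13:30–14:15, 14:20–14:40, 15:00–16:30.
Anders ∩ Jamal: 10:25–10:55, 13:10–13:25, 13:30–14:15, 14:20–14:40.
Windows ≥ 20 min: 10:25–10:55, 13:30–14:15, 14:20–14:40.
Latest start in the last window 14:20–14:40 is 14:40 − 20 min = 14:20.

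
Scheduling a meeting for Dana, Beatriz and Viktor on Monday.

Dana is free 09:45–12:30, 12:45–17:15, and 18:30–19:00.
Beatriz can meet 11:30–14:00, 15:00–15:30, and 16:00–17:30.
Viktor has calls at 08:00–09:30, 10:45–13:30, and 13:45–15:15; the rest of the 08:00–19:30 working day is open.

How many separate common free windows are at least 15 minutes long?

Viktor free within 08:00–19:30: 09:30–10:45, 13:30–13:45, 15:15–19:30.
Dana ∩ Beatriz: 11:30–12:30, 12:45–14:00, 15:00–15:30, 16:00–17:15.
Dana ∩ Beatriz ∩ Viktor: 13:30–13:45, 15:15–15:30, 16:00–17:15.
Windows ≥ 15 min: 13:30–13:45, 15:15–15:30, 16:00–17:15.
That's 3 windows.

3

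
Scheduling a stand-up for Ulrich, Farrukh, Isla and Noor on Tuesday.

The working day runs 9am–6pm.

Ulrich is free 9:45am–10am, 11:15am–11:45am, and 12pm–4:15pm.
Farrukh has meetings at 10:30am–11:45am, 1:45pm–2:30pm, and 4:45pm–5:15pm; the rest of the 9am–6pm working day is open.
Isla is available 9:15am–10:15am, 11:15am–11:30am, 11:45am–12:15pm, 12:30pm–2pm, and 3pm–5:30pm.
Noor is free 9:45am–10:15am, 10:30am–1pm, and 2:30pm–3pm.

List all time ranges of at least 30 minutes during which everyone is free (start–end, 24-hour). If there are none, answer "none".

12:30–13:00

Farrukh free within 09:00–18:00: 09:00–10:30, 11:45–13:45, 14:30–16:45, 17:15–18:00.
Ulrich ∩ Farrukh: 09:45–10:00, 12:00–13:45, 14:30–16:15.
Ulrich ∩ Farrukh ∩ Isla: 09:45–10:00, 12:00–12:15, 12:30–13:45, 15:00–16:15.
Ulrich ∩ Farrukh ∩ Isla ∩ Noor: 09:45–10:00, 12:00–12:15, 12:30–13:00.
Windows ≥ 30 min: 12:30–13:00.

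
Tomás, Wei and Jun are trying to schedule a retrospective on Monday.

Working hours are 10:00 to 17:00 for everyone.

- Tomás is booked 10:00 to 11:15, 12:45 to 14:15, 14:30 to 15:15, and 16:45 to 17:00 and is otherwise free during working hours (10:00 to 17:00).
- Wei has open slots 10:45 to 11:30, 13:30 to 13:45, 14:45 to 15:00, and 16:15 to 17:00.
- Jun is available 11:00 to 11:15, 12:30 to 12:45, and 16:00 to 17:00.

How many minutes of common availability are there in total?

30 minutes

Tomás free within 10:00–17:00: 11:15–12:45, 14:15–14:30, 15:15–16:45.
Tomás ∩ Wei: 11:15–11:30, 16:15–16:45.
Tomás ∩ Wei ∩ Jun: 16:15–16:45.
Total common minutes: 30.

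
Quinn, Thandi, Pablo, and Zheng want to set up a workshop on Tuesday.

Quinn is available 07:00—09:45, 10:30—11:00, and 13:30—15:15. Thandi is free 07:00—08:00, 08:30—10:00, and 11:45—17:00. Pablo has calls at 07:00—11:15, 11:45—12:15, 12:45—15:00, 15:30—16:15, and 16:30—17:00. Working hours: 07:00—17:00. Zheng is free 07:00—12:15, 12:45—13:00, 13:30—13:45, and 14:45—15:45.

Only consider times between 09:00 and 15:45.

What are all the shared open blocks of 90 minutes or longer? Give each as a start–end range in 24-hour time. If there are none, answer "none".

Pablo free within 07:00–17:00: 11:15–11:45, 12:15–12:45, 15:00–15:30, 16:15–16:30.
Quinn ∩ Thandi: 07:00–08:00, 08:30–09:45, 13:30–15:15.
Quinn ∩ Thandi ∩ Pablo: 15:00–15:15.
Quinn ∩ Thandi ∩ Pablo ∩ Zheng: 15:00–15:15.
Restricted to 09:00–15:45: 15:00–15:15.
Windows ≥ 90 min: (none).

none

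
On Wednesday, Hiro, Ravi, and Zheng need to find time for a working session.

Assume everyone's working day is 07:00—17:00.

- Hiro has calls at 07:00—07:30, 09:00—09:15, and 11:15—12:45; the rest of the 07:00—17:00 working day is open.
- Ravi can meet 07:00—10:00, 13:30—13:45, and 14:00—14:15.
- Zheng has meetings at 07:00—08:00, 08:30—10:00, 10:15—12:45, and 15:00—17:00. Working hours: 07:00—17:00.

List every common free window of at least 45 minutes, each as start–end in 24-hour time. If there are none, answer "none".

none

Hiro free within 07:00–17:00: 07:30–09:00, 09:15–11:15, 12:45–17:00.
Zheng free within 07:00–17:00: 08:00–08:30, 10:00–10:15, 12:45–15:00.
Hiro ∩ Ravi: 07:30–09:00, 09:15–10:00, 13:30–13:45, 14:00–14:15.
Hiro ∩ Ravi ∩ Zheng: 08:00–08:30, 13:30–13:45, 14:00–14:15.
Windows ≥ 45 min: (none).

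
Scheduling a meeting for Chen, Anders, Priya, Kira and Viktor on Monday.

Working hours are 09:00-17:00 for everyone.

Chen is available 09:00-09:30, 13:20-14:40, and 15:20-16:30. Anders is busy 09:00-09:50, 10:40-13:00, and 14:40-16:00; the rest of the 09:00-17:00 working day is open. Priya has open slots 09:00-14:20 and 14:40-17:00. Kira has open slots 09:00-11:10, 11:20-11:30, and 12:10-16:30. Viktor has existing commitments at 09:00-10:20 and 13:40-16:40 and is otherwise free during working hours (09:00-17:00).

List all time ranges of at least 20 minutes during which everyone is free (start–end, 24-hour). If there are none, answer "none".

13:20–13:40

Anders free within 09:00–17:00: 09:50–10:40, 13:00–14:40, 16:00–17:00.
Viktor free within 09:00–17:00: 10:20–13:40, 16:40–17:00.
Chen ∩ Anders: 13:20–14:40, 16:00–16:30.
Chen ∩ Anders ∩ Priya: 13:20–14:20, 16:00–16:30.
Chen ∩ Anders ∩ Priya ∩ Kira: 13:20–14:20, 16:00–16:30.
Chen ∩ Anders ∩ Priya ∩ Kira ∩ Viktor: 13:20–13:40.
Windows ≥ 20 min: 13:20–13:40.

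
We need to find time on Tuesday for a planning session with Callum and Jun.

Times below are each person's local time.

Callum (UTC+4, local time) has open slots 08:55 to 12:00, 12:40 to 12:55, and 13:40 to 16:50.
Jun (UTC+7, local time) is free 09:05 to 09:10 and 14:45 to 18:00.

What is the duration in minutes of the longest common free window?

Callum → UTC: 04:55–08:00, 08:40–08:55, 09:40–12:50.
Jun → UTC: 02:05–02:10, 07:45–11:00.
Callum ∩ Jun: 07:45–08:00, 08:40–08:55, 09:40–11:00.
Common window lengths: 15, 15, 80 min; longest is 80.

80 minutes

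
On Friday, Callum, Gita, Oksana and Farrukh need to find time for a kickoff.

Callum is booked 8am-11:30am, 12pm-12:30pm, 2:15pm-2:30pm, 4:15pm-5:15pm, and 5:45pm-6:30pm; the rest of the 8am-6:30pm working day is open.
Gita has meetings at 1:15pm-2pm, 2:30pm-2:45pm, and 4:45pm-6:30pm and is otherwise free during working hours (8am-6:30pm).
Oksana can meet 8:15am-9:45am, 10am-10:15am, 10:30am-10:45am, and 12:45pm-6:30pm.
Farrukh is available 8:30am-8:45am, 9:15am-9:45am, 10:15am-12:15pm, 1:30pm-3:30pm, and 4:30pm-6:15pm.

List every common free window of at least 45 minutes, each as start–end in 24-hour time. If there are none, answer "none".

14:45–15:30

Callum free within 08:00–18:30: 11:30–12:00, 12:30–14:15, 14:30–16:15, 17:15–17:45.
Gita free within 08:00–18:30: 08:00–13:15, 14:00–14:30, 14:45–16:45.
Callum ∩ Gita: 11:30–12:00, 12:30–13:15, 14:00–14:15, 14:45–16:15.
Callum ∩ Gita ∩ Oksana: 12:45–13:15, 14:00–14:15, 14:45–16:15.
Callum ∩ Gita ∩ Oksana ∩ Farrukh: 14:00–14:15, 14:45–15:30.
Windows ≥ 45 min: 14:45–15:30.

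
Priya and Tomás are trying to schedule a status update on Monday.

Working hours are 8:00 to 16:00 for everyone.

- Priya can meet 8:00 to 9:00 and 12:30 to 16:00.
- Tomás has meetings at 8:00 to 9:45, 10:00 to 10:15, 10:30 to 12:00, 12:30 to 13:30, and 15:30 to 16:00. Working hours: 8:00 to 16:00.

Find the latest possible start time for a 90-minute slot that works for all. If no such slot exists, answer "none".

Tomás free within 08:00–16:00: 09:45–10:00, 10:15–10:30, 12:00–12:30, 13:30–15:30.
Priya ∩ Tomás: 13:30–15:30.
Windows ≥ 90 min: 13:30–15:30.
Latest start in the last window 13:30–15:30 is 15:30 − 90 min = 14:00.

14:00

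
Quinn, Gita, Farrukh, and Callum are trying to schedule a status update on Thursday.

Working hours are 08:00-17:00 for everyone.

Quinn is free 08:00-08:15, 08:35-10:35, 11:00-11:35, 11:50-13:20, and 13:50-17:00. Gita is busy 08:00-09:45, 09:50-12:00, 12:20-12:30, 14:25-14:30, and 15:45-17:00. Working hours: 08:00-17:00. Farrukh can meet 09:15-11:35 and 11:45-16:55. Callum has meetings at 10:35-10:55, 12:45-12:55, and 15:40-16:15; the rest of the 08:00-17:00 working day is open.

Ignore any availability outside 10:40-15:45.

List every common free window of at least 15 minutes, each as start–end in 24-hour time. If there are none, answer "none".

12:00–12:20, 12:30–12:45, 12:55–13:20, 13:50–14:25, 14:30–15:40

Gita free within 08:00–17:00: 09:45–09:50, 12:00–12:20, 12:30–14:25, 14:30–15:45.
Callum free within 08:00–17:00: 08:00–10:35, 10:55–12:45, 12:55–15:40, 16:15–17:00.
Quinn ∩ Gita: 09:45–09:50, 12:00–12:20, 12:30–13:20, 13:50–14:25, 14:30–15:45.
Quinn ∩ Gita ∩ Farrukh: 09:45–09:50, 12:00–12:20, 12:30–13:20, 13:50–14:25, 14:30–15:45.
Quinn ∩ Gita ∩ Farrukh ∩ Callum: 09:45–09:50, 12:00–12:20, 12:30–12:45, 12:55–13:20, 13:50–14:25, 14:30–15:40.
Restricted to 10:40–15:45: 12:00–12:20, 12:30–12:45, 12:55–13:20, 13:50–14:25, 14:30–15:40.
Windows ≥ 15 min: 12:00–12:20, 12:30–12:45, 12:55–13:20, 13:50–14:25, 14:30–15:40.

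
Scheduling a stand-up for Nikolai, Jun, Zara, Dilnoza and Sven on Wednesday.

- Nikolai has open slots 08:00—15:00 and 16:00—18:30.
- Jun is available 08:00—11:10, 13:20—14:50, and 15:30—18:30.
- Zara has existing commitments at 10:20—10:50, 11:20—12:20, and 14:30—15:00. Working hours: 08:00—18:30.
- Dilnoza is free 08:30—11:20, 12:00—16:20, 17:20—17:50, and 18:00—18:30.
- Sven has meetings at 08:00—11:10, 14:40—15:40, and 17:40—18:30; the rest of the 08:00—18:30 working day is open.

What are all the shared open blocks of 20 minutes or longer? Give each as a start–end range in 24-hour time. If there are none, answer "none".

13:20–14:30, 16:00–16:20, 17:20–17:40

Zara free within 08:00–18:30: 08:00–10:20, 10:50–11:20, 12:20–14:30, 15:00–18:30.
Sven free within 08:00–18:30: 11:10–14:40, 15:40–17:40.
Nikolai ∩ Jun: 08:00–11:10, 13:20–14:50, 16:00–18:30.
Nikolai ∩ Jun ∩ Zara: 08:00–10:20, 10:50–11:10, 13:20–14:30, 16:00–18:30.
Nikolai ∩ Jun ∩ Zara ∩ Dilnoza: 08:30–10:20, 10:50–11:10, 13:20–14:30, 16:00–16:20, 17:20–17:50, 18:00–18:30.
Nikolai ∩ Jun ∩ Zara ∩ Dilnoza ∩ Sven: 13:20–14:30, 16:00–16:20, 17:20–17:40.
Windows ≥ 20 min: 13:20–14:30, 16:00–16:20, 17:20–17:40.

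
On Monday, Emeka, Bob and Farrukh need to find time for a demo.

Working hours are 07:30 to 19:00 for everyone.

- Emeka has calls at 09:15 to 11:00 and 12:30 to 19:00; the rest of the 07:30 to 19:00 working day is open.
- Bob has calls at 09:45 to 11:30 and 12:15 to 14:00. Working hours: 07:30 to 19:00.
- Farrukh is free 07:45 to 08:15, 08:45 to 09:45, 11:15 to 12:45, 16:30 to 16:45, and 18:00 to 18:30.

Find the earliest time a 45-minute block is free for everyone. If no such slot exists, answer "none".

11:30

Emeka free within 07:30–19:00: 07:30–09:15, 11:00–12:30.
Bob free within 07:30–19:00: 07:30–09:45, 11:30–12:15, 14:00–19:00.
Emeka ∩ Bob: 07:30–09:15, 11:30–12:15.
Emeka ∩ Bob ∩ Farrukh: 07:45–08:15, 08:45–09:15, 11:30–12:15.
Windows ≥ 45 min: 11:30–12:15.
Earliest such window starts at 11:30.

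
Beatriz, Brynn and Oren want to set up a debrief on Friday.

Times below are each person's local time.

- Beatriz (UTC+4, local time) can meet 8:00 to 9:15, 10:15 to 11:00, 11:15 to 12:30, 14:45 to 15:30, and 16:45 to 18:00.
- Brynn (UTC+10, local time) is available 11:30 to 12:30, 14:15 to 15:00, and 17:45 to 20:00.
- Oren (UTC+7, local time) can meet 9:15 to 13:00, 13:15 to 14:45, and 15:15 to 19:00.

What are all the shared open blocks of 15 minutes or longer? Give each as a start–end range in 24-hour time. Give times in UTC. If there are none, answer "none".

Beatriz → UTC: 04:00–05:15, 06:15–07:00, 07:15–08:30, 10:45–11:30, 12:45–14:00.
Brynn → UTC: 01:30–02:30, 04:15–05:00, 07:45–10:00.
Oren → UTC: 02:15–06:00, 06:15–07:45, 08:15–12:00.
Beatriz ∩ Brynn: 04:15–05:00, 07:45–08:30.
Beatriz ∩ Brynn ∩ Oren: 04:15–05:00, 08:15–08:30.
Windows ≥ 15 min: 04:15–05:00, 08:15–08:30.

04:15–05:00, 08:15–08:30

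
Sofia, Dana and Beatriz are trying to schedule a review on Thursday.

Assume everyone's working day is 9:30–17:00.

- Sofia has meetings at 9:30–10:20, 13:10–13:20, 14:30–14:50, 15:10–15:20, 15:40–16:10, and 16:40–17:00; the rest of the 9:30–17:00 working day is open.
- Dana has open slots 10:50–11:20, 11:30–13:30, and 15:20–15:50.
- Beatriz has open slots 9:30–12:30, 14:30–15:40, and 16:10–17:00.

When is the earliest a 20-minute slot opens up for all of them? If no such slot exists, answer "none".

Sofia free within 09:30–17:00: 10:20–13:10, 13:20–14:30, 14:50–15:10, 15:20–15:40, 16:10–16:40.
Sofia ∩ Dana: 10:50–11:20, 11:30–13:10, 13:20–13:30, 15:20–15:40.
Sofia ∩ Dana ∩ Beatriz: 10:50–11:20, 11:30–12:30, 15:20–15:40.
Windows ≥ 20 min: 10:50–11:20, 11:30–12:30, 15:20–15:40.
Earliest such window starts at 10:50.

10:50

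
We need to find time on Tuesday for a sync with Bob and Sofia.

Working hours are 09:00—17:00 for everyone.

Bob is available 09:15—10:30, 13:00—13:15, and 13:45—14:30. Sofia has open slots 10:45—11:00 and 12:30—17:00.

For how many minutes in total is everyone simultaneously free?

60 minutes

Bob ∩ Sofia: 13:00–13:15, 13:45–14:30.
Total common minutes: 15 + 45 = 60.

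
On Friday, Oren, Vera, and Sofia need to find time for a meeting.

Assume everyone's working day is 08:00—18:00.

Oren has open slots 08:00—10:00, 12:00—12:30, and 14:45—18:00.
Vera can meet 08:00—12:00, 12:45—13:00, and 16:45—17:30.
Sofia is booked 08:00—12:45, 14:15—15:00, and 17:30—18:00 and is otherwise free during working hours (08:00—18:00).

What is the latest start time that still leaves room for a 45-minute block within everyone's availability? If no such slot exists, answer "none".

Sofia free within 08:00–18:00: 12:45–14:15, 15:00–17:30.
Oren ∩ Vera: 08:00–10:00, 16:45–17:30.
Oren ∩ Vera ∩ Sofia: 16:45–17:30.
Windows ≥ 45 min: 16:45–17:30.
Latest start in the last window 16:45–17:30 is 17:30 − 45 min = 16:45.

16:45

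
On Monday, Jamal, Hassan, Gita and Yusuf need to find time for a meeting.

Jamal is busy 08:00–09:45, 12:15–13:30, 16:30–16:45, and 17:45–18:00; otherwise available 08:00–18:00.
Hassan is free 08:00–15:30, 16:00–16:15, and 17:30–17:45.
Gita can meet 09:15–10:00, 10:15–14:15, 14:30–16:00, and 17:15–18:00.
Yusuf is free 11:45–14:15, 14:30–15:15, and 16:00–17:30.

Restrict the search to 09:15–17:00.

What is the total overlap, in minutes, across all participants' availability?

Jamal free within 08:00–18:00: 09:45–12:15, 13:30–16:30, 16:45–17:45.
Jamal ∩ Hassan: 09:45–12:15, 13:30–15:30, 16:00–16:15, 17:30–17:45.
Jamal ∩ Hassan ∩ Gita: 09:45–10:00, 10:15–12:15, 13:30–14:15, 14:30–15:30, 17:30–17:45.
Jamal ∩ Hassan ∩ Gita ∩ Yusuf: 11:45–12:15, 13:30–14:15, 14:30–15:15.
Restricted to 09:15–17:00: 11:45–12:15, 13:30–14:15, 14:30–15:15.
Total common minutes: 30 + 45 + 45 = 120.

120 minutes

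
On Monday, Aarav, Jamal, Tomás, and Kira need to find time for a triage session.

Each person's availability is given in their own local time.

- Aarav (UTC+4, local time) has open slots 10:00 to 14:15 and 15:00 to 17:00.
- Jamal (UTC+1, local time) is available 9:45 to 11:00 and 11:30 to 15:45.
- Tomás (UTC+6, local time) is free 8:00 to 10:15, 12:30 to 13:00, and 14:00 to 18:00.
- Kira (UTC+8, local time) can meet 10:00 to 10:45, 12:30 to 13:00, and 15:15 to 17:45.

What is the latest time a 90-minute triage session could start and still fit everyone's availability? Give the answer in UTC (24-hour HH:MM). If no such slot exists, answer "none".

Aarav → UTC: 06:00–10:15, 11:00–13:00.
Jamal → UTC: 08:45–10:00, 10:30–14:45.
Tomás → UTC: 02:00–04:15, 06:30–07:00, 08:00–12:00.
Kira → UTC: 02:00–02:45, 04:30–05:00, 07:15–09:45.
Aarav ∩ Jamal: 08:45–10:00, 11:00–13:00.
Aarav ∩ Jamal ∩ Tomás: 08:45–10:00, 11:00–12:00.
Aarav ∩ Jamal ∩ Tomás ∩ Kira: 08:45–09:45.
Windows ≥ 90 min: (none).

none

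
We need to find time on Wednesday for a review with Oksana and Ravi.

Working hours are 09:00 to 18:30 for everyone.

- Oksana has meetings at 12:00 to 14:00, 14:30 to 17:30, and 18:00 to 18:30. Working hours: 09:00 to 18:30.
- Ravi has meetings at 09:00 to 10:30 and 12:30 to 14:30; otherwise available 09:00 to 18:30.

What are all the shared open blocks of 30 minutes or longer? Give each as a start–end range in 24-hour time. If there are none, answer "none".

10:30–12:00, 17:30–18:00

Oksana free within 09:00–18:30: 09:00–12:00, 14:00–14:30, 17:30–18:00.
Ravi free within 09:00–18:30: 10:30–12:30, 14:30–18:30.
Oksana ∩ Ravi: 10:30–12:00, 17:30–18:00.
Windows ≥ 30 min: 10:30–12:00, 17:30–18:00.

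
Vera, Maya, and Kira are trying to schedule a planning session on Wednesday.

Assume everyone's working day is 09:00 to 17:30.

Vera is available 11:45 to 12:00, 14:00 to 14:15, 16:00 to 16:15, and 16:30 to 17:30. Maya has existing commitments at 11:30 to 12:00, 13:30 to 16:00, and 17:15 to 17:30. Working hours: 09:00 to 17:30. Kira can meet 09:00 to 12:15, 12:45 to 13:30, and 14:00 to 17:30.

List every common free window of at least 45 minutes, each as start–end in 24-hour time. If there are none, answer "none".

16:30–17:15

Maya free within 09:00–17:30: 09:00–11:30, 12:00–13:30, 16:00–17:15.
Vera ∩ Maya: 16:00–16:15, 16:30–17:15.
Vera ∩ Maya ∩ Kira: 16:00–16:15, 16:30–17:15.
Windows ≥ 45 min: 16:30–17:15.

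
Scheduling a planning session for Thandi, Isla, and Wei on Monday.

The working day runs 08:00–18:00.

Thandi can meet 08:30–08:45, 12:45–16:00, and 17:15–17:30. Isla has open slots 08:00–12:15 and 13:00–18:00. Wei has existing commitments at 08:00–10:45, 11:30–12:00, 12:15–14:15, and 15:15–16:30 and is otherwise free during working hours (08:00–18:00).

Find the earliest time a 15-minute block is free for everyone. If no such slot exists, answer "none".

14:15

Wei free within 08:00–18:00: 10:45–11:30, 12:00–12:15, 14:15–15:15, 16:30–18:00.
Thandi ∩ Isla: 08:30–08:45, 13:00–16:00, 17:15–17:30.
Thandi ∩ Isla ∩ Wei: 14:15–15:15, 17:15–17:30.
Windows ≥ 15 min: 14:15–15:15, 17:15–17:30.
Earliest such window starts at 14:15.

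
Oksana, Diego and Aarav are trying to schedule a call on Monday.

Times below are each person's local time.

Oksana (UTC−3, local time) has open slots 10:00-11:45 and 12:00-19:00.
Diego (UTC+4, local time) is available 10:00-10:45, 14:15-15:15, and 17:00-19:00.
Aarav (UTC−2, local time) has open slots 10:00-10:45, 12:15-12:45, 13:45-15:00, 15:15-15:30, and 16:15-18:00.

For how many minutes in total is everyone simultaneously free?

Oksana → UTC: 13:00–14:45, 15:00–22:00.
Diego → UTC: 06:00–06:45, 10:15–11:15, 13:00–15:00.
Aarav → UTC: 12:00–12:45, 14:15–14:45, 15:45–17:00, 17:15–17:30, 18:15–20:00.
Oksana ∩ Diego: 13:00–14:45.
Oksana ∩ Diego ∩ Aarav: 14:15–14:45.
Total common minutes: 30.

30 minutes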